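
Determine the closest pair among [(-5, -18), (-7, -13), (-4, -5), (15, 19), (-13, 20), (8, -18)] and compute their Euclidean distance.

Computing all pairwise distances among 6 points:

d((-5, -18), (-7, -13)) = 5.3852 <-- minimum
d((-5, -18), (-4, -5)) = 13.0384
d((-5, -18), (15, 19)) = 42.0595
d((-5, -18), (-13, 20)) = 38.833
d((-5, -18), (8, -18)) = 13.0
d((-7, -13), (-4, -5)) = 8.544
d((-7, -13), (15, 19)) = 38.833
d((-7, -13), (-13, 20)) = 33.541
d((-7, -13), (8, -18)) = 15.8114
d((-4, -5), (15, 19)) = 30.6105
d((-4, -5), (-13, 20)) = 26.5707
d((-4, -5), (8, -18)) = 17.6918
d((15, 19), (-13, 20)) = 28.0179
d((15, 19), (8, -18)) = 37.6563
d((-13, 20), (8, -18)) = 43.4166

Closest pair: (-5, -18) and (-7, -13) with distance 5.3852

The closest pair is (-5, -18) and (-7, -13) with Euclidean distance 5.3852. For 6 points, brute-force pairwise comparison is shown above. For large n, the divide-and-conquer algorithm (sort by x, recurse on halves, check the dividing strip) achieves O(n log n).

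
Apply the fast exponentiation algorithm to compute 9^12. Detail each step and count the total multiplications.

Computing 9^12 by squaring (build up from 9^1; each line after the first costs one multiplication):

9^1 = 9
9^2 = (9^1)^2 = 9^2 = 81
9^3 = 9 * 9^2 = 9 * 81 = 729
9^6 = (9^3)^2 = 729^2 = 531441
9^12 = (9^6)^2 = 531441^2 = 282429536481

Result: 282429536481
Multiplications needed: 4 (4 lines after 9^1)

9^12 = 282429536481. Using exponentiation by squaring, this requires 4 multiplications. The key idea: if the exponent is even, square the half-power; if odd, multiply by the base once.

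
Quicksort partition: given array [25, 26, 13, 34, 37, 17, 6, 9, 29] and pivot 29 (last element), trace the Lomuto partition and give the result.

Lomuto partition with pivot = 29:

Initial array: [25, 26, 13, 34, 37, 17, 6, 9, 29]

arr[0]=25 <= 29: swap with position 0, array becomes [25, 26, 13, 34, 37, 17, 6, 9, 29]
arr[1]=26 <= 29: swap with position 1, array becomes [25, 26, 13, 34, 37, 17, 6, 9, 29]
arr[2]=13 <= 29: swap with position 2, array becomes [25, 26, 13, 34, 37, 17, 6, 9, 29]
arr[3]=34 > 29: no swap
arr[4]=37 > 29: no swap
arr[5]=17 <= 29: swap with position 3, array becomes [25, 26, 13, 17, 37, 34, 6, 9, 29]
arr[6]=6 <= 29: swap with position 4, array becomes [25, 26, 13, 17, 6, 34, 37, 9, 29]
arr[7]=9 <= 29: swap with position 5, array becomes [25, 26, 13, 17, 6, 9, 37, 34, 29]

Place pivot at position 6: [25, 26, 13, 17, 6, 9, 29, 34, 37]
Pivot position: 6

After partitioning with pivot 29, the array becomes [25, 26, 13, 17, 6, 9, 29, 34, 37]. The pivot is placed at index 6. All elements to the left of the pivot are <= 29, and all elements to the right are > 29.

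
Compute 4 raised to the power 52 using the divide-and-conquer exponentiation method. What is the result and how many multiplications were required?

Computing 4^52 by squaring (build up from 4^1; each line after the first costs one multiplication):

4^1 = 4
4^2 = (4^1)^2 = 4^2 = 16
4^3 = 4 * 4^2 = 4 * 16 = 64
4^6 = (4^3)^2 = 64^2 = 4096
4^12 = (4^6)^2 = 4096^2 = 16777216
4^13 = 4 * 4^12 = 4 * 16777216 = 67108864
4^26 = (4^13)^2 = 67108864^2 = 4503599627370496
4^52 = (4^26)^2 = 4503599627370496^2 = 20282409603651670423947251286016

Result: 20282409603651670423947251286016
Multiplications needed: 7 (7 lines after 4^1)

4^52 = 20282409603651670423947251286016. Using exponentiation by squaring, this requires 7 multiplications. The key idea: if the exponent is even, square the half-power; if odd, multiply by the base once.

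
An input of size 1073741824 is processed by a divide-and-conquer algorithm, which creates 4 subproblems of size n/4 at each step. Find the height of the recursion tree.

For divide and conquer with division factor 4:

Problem sizes at each level:
Level 0: 1073741824
Level 1: 268435456
Level 2: 67108864
Level 3: 16777216
Level 4: 4194304
Level 5: 1048576
Level 6: 262144
Level 7: 65536
Level 8: 16384
Level 9: 4096
Level 10: 1024
Level 11: 256
Level 12: 64
Level 13: 16
Level 14: 4
Level 15: 1

The root is level 0 and the size-1 base case is level 15 (the tree spans levels 0 through 15, i.e. 16 levels counting the root), so the depth is the number of divisions: log_4(1073741824) = 15

The recursion tree depth is log_4(1073741824) = 15. At each level, the problem size is divided by 4, so it takes 15 divisions to reduce to a base case of size 1. The algorithm makes 4 recursive calls at each level.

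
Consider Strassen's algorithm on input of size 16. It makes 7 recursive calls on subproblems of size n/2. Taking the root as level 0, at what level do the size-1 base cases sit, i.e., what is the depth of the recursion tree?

For divide and conquer with division factor 2:

Problem sizes at each level:
Level 0: 16
Level 1: 8
Level 2: 4
Level 3: 2
Level 4: 1

The root is level 0 and the size-1 base case is level 4 (the tree spans levels 0 through 4, i.e. 5 levels counting the root), so the depth is the number of divisions: log_2(16) = 4

The recursion tree depth is log_2(16) = 4. At each level, the problem size is divided by 2, so it takes 4 divisions to reduce to a base case of size 1. The algorithm makes 7 recursive calls at each level.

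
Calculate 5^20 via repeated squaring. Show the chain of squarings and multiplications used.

Computing 5^20 by squaring (build up from 5^1; each line after the first costs one multiplication):

5^1 = 5
5^2 = (5^1)^2 = 5^2 = 25
5^4 = (5^2)^2 = 25^2 = 625
5^5 = 5 * 5^4 = 5 * 625 = 3125
5^10 = (5^5)^2 = 3125^2 = 9765625
5^20 = (5^10)^2 = 9765625^2 = 95367431640625

Result: 95367431640625
Multiplications needed: 5 (5 lines after 5^1)

5^20 = 95367431640625. Using exponentiation by squaring, this requires 5 multiplications. The key idea: if the exponent is even, square the half-power; if odd, multiply by the base once.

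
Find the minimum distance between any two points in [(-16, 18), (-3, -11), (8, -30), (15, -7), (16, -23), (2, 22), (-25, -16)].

Computing all pairwise distances among 7 points:

d((-16, 18), (-3, -11)) = 31.7805
d((-16, 18), (8, -30)) = 53.6656
d((-16, 18), (15, -7)) = 39.8246
d((-16, 18), (16, -23)) = 52.0096
d((-16, 18), (2, 22)) = 18.4391
d((-16, 18), (-25, -16)) = 35.171
d((-3, -11), (8, -30)) = 21.9545
d((-3, -11), (15, -7)) = 18.4391
d((-3, -11), (16, -23)) = 22.4722
d((-3, -11), (2, 22)) = 33.3766
d((-3, -11), (-25, -16)) = 22.561
d((8, -30), (15, -7)) = 24.0416
d((8, -30), (16, -23)) = 10.6301 <-- minimum
d((8, -30), (2, 22)) = 52.345
d((8, -30), (-25, -16)) = 35.8469
d((15, -7), (16, -23)) = 16.0312
d((15, -7), (2, 22)) = 31.7805
d((15, -7), (-25, -16)) = 41.0
d((16, -23), (2, 22)) = 47.1275
d((16, -23), (-25, -16)) = 41.5933
d((2, 22), (-25, -16)) = 46.6154

Closest pair: (8, -30) and (16, -23) with distance 10.6301

The closest pair is (8, -30) and (16, -23) with Euclidean distance 10.6301. For 7 points, brute-force pairwise comparison is shown above. For large n, the divide-and-conquer algorithm (sort by x, recurse on halves, check the dividing strip) achieves O(n log n).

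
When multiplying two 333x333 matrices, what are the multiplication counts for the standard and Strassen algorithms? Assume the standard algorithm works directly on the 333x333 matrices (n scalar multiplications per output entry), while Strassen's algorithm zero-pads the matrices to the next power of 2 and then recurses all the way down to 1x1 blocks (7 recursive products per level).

Matrix multiplication for 333x333 matrices:

Strassen's algorithm requires power-of-2 dimensions. Pad 333x333 to 512x512 (next power of 2).

Standard algorithm: 333^3 = 36926037 multiplications
Strassen's algorithm: 7^(log2(512)) = 7^9 = 40353607 multiplications
Difference: 36926037 - 40353607 = -3427570 (Strassen uses MORE here due to padding overhead — for small or just-over-power-of-2 n, padding can outweigh the per-level savings)

Standard: 36926037 multiplications (333^3). Strassen: 40353607 multiplications (7^9, after padding to 512x512). Strassen reduces 8 recursive multiplications to 7 at each level.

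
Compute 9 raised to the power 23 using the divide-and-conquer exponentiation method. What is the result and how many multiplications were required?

Computing 9^23 by squaring (build up from 9^1; each line after the first costs one multiplication):

9^1 = 9
9^2 = (9^1)^2 = 9^2 = 81
9^4 = (9^2)^2 = 81^2 = 6561
9^5 = 9 * 9^4 = 9 * 6561 = 59049
9^10 = (9^5)^2 = 59049^2 = 3486784401
9^11 = 9 * 9^10 = 9 * 3486784401 = 31381059609
9^22 = (9^11)^2 = 31381059609^2 = 984770902183611232881
9^23 = 9 * 9^22 = 9 * 984770902183611232881 = 8862938119652501095929

Result: 8862938119652501095929
Multiplications needed: 7 (7 lines after 9^1)

9^23 = 8862938119652501095929. Using exponentiation by squaring, this requires 7 multiplications. The key idea: if the exponent is even, square the half-power; if odd, multiply by the base once.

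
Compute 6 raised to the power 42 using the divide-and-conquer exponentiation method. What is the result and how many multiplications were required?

Computing 6^42 by squaring (build up from 6^1; each line after the first costs one multiplication):

6^1 = 6
6^2 = (6^1)^2 = 6^2 = 36
6^4 = (6^2)^2 = 36^2 = 1296
6^5 = 6 * 6^4 = 6 * 1296 = 7776
6^10 = (6^5)^2 = 7776^2 = 60466176
6^20 = (6^10)^2 = 60466176^2 = 3656158440062976
6^21 = 6 * 6^20 = 6 * 3656158440062976 = 21936950640377856
6^42 = (6^21)^2 = 21936950640377856^2 = 481229803398374426442198455156736

Result: 481229803398374426442198455156736
Multiplications needed: 7 (7 lines after 6^1)

6^42 = 481229803398374426442198455156736. Using exponentiation by squaring, this requires 7 multiplications. The key idea: if the exponent is even, square the half-power; if odd, multiply by the base once.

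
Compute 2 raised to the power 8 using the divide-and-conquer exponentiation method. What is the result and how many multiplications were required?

Computing 2^8 by squaring (build up from 2^1; each line after the first costs one multiplication):

2^1 = 2
2^2 = (2^1)^2 = 2^2 = 4
2^4 = (2^2)^2 = 4^2 = 16
2^8 = (2^4)^2 = 16^2 = 256

Result: 256
Multiplications needed: 3 (3 lines after 2^1)

2^8 = 256. Using exponentiation by squaring, this requires 3 multiplications. The key idea: if the exponent is even, square the half-power; if odd, multiply by the base once.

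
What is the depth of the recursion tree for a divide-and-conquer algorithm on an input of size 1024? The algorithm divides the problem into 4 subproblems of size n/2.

For divide and conquer with division factor 2:

Problem sizes at each level:
Level 0: 1024
Level 1: 512
Level 2: 256
Level 3: 128
Level 4: 64
Level 5: 32
Level 6: 16
Level 7: 8
Level 8: 4
Level 9: 2
Level 10: 1

The root is level 0 and the size-1 base case is level 10 (the tree spans levels 0 through 10, i.e. 11 levels counting the root), so the depth is the number of divisions: log_2(1024) = 10

The recursion tree depth is log_2(1024) = 10. At each level, the problem size is divided by 2, so it takes 10 divisions to reduce to a base case of size 1. The algorithm makes 4 recursive calls at each level.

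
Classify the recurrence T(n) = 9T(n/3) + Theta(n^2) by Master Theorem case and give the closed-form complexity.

Master Theorem for T(n) = 9T(n/3) + O(n^2):

a = 9, b = 3, c = 2
log_b(a) = log_3(9) = 2.0000

Case 2: c = 2 = log_3(9) = 2.0000
T(n) = O(n^2 log n) = O(n^2 log n)

For T(n) = 9T(n/3) + O(n^2): log_3(9) = 2.0000. This is Case 2 of the Master Theorem (c = log_b(a), equal work at all levels), giving O(n^2 log n).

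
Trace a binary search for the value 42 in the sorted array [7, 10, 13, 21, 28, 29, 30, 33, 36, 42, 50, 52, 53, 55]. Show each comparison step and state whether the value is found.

Binary search for 42 in [7, 10, 13, 21, 28, 29, 30, 33, 36, 42, 50, 52, 53, 55]:

lo=0, hi=13, mid=6, arr[mid]=30 -> 30 < 42, search right half
lo=7, hi=13, mid=10, arr[mid]=50 -> 50 > 42, search left half
lo=7, hi=9, mid=8, arr[mid]=36 -> 36 < 42, search right half
lo=9, hi=9, mid=9, arr[mid]=42 -> Found target at index 9!

Binary search finds 42 at index 9 after 4 comparisons. The search repeatedly halves the search space by comparing with the middle element.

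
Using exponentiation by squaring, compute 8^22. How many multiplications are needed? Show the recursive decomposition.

Computing 8^22 by squaring (build up from 8^1; each line after the first costs one multiplication):

8^1 = 8
8^2 = (8^1)^2 = 8^2 = 64
8^4 = (8^2)^2 = 64^2 = 4096
8^5 = 8 * 8^4 = 8 * 4096 = 32768
8^10 = (8^5)^2 = 32768^2 = 1073741824
8^11 = 8 * 8^10 = 8 * 1073741824 = 8589934592
8^22 = (8^11)^2 = 8589934592^2 = 73786976294838206464

Result: 73786976294838206464
Multiplications needed: 6 (6 lines after 8^1)

8^22 = 73786976294838206464. Using exponentiation by squaring, this requires 6 multiplications. The key idea: if the exponent is even, square the half-power; if odd, multiply by the base once.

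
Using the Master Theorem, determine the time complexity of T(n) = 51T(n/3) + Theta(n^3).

Master Theorem for T(n) = 51T(n/3) + O(n^3):

a = 51, b = 3, c = 3
log_b(a) = log_3(51) = 3.5789

Case 1: c = 3 < log_3(51) = 3.5789
T(n) = O(n^(log_3 51))

For T(n) = 51T(n/3) + O(n^3): log_3(51) = 3.5789. This is Case 1 of the Master Theorem (c < log_b(a), work dominated by leaves), giving O(n^(log_3 51)).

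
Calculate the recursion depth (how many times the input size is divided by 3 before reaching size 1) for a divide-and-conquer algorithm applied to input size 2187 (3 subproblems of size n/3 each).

For divide and conquer with division factor 3:

Problem sizes at each level:
Level 0: 2187
Level 1: 729
Level 2: 243
Level 3: 81
Level 4: 27
Level 5: 9
Level 6: 3
Level 7: 1

The root is level 0 and the size-1 base case is level 7 (the tree spans levels 0 through 7, i.e. 8 levels counting the root), so the depth is the number of divisions: log_3(2187) = 7

The recursion tree depth is log_3(2187) = 7. At each level, the problem size is divided by 3, so it takes 7 divisions to reduce to a base case of size 1. The algorithm makes 3 recursive calls at each level.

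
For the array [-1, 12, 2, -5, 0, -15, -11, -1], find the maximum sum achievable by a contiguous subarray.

Using Kadane's algorithm on [-1, 12, 2, -5, 0, -15, -11, -1]:

Scanning through the array:
Position 1 (value 12): max_ending_here = 12, max_so_far = 12
Position 2 (value 2): max_ending_here = 14, max_so_far = 14
Position 3 (value -5): max_ending_here = 9, max_so_far = 14
Position 4 (value 0): max_ending_here = 9, max_so_far = 14
Position 5 (value -15): max_ending_here = -6, max_so_far = 14
Position 6 (value -11): max_ending_here = -11, max_so_far = 14
Position 7 (value -1): max_ending_here = -1, max_so_far = 14

Maximum subarray: [12, 2]
Maximum sum: 14

The maximum subarray is [12, 2] with sum 14. This subarray runs from index 1 to index 2.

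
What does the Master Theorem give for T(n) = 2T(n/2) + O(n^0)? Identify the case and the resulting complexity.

Master Theorem for T(n) = 2T(n/2) + O(n^0):

a = 2, b = 2, c = 0
log_b(a) = log_2(2) = 1.0000

Case 1: c = 0 < log_2(2) = 1.0000
T(n) = O(n^(log_2 2)) = O(n)

For T(n) = 2T(n/2) + O(n^0): log_2(2) = 1.0000. This is Case 1 of the Master Theorem (c < log_b(a), work dominated by leaves), giving O(n).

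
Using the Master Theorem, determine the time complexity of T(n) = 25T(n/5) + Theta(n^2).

Master Theorem for T(n) = 25T(n/5) + O(n^2):

a = 25, b = 5, c = 2
log_b(a) = log_5(25) = 2.0000

Case 2: c = 2 = log_5(25) = 2.0000
T(n) = O(n^2 log n) = O(n^2 log n)

For T(n) = 25T(n/5) + O(n^2): log_5(25) = 2.0000. This is Case 2 of the Master Theorem (c = log_b(a), equal work at all levels), giving O(n^2 log n).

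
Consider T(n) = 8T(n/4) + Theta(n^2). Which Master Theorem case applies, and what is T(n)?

Master Theorem for T(n) = 8T(n/4) + O(n^2):

a = 8, b = 4, c = 2
log_b(a) = log_4(8) = 1.5000

Case 3: c = 2 > log_4(8) = 1.5000
T(n) = O(n^2) = O(n^2)

For T(n) = 8T(n/4) + O(n^2): log_4(8) = 1.5000. This is Case 3 of the Master Theorem (c > log_b(a), work dominated by root), giving O(n^2).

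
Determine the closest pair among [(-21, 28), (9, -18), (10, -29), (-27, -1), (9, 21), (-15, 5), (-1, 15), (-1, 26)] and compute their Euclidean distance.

Computing all pairwise distances among 8 points:

d((-21, 28), (9, -18)) = 54.9181
d((-21, 28), (10, -29)) = 64.8845
d((-21, 28), (-27, -1)) = 29.6142
d((-21, 28), (9, 21)) = 30.8058
d((-21, 28), (-15, 5)) = 23.7697
d((-21, 28), (-1, 15)) = 23.8537
d((-21, 28), (-1, 26)) = 20.0998
d((9, -18), (10, -29)) = 11.0454
d((9, -18), (-27, -1)) = 39.8121
d((9, -18), (9, 21)) = 39.0
d((9, -18), (-15, 5)) = 33.2415
d((9, -18), (-1, 15)) = 34.4819
d((9, -18), (-1, 26)) = 45.1221
d((10, -29), (-27, -1)) = 46.4004
d((10, -29), (9, 21)) = 50.01
d((10, -29), (-15, 5)) = 42.2019
d((10, -29), (-1, 15)) = 45.3542
d((10, -29), (-1, 26)) = 56.0892
d((-27, -1), (9, 21)) = 42.19
d((-27, -1), (-15, 5)) = 13.4164
d((-27, -1), (-1, 15)) = 30.5287
d((-27, -1), (-1, 26)) = 37.4833
d((9, 21), (-15, 5)) = 28.8444
d((9, 21), (-1, 15)) = 11.6619
d((9, 21), (-1, 26)) = 11.1803
d((-15, 5), (-1, 15)) = 17.2047
d((-15, 5), (-1, 26)) = 25.2389
d((-1, 15), (-1, 26)) = 11.0 <-- minimum

Closest pair: (-1, 15) and (-1, 26) with distance 11.0

The closest pair is (-1, 15) and (-1, 26) with Euclidean distance 11.0. For 8 points, brute-force pairwise comparison is shown above. For large n, the divide-and-conquer algorithm (sort by x, recurse on halves, check the dividing strip) achieves O(n log n).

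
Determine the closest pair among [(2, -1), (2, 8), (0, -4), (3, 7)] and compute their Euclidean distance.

Computing all pairwise distances among 4 points:

d((2, -1), (2, 8)) = 9.0
d((2, -1), (0, -4)) = 3.6056
d((2, -1), (3, 7)) = 8.0623
d((2, 8), (0, -4)) = 12.1655
d((2, 8), (3, 7)) = 1.4142 <-- minimum
d((0, -4), (3, 7)) = 11.4018

Closest pair: (2, 8) and (3, 7) with distance 1.4142

The closest pair is (2, 8) and (3, 7) with Euclidean distance 1.4142. For 4 points, brute-force pairwise comparison is shown above. For large n, the divide-and-conquer algorithm (sort by x, recurse on halves, check the dividing strip) achieves O(n log n).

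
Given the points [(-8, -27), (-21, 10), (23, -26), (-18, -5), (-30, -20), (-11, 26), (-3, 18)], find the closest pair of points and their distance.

Computing all pairwise distances among 7 points:

d((-8, -27), (-21, 10)) = 39.2173
d((-8, -27), (23, -26)) = 31.0161
d((-8, -27), (-18, -5)) = 24.1661
d((-8, -27), (-30, -20)) = 23.0868
d((-8, -27), (-11, 26)) = 53.0848
d((-8, -27), (-3, 18)) = 45.2769
d((-21, 10), (23, -26)) = 56.8507
d((-21, 10), (-18, -5)) = 15.2971
d((-21, 10), (-30, -20)) = 31.3209
d((-21, 10), (-11, 26)) = 18.868
d((-21, 10), (-3, 18)) = 19.6977
d((23, -26), (-18, -5)) = 46.0652
d((23, -26), (-30, -20)) = 53.3385
d((23, -26), (-11, 26)) = 62.1289
d((23, -26), (-3, 18)) = 51.1077
d((-18, -5), (-30, -20)) = 19.2094
d((-18, -5), (-11, 26)) = 31.7805
d((-18, -5), (-3, 18)) = 27.4591
d((-30, -20), (-11, 26)) = 49.7695
d((-30, -20), (-3, 18)) = 46.6154
d((-11, 26), (-3, 18)) = 11.3137 <-- minimum

Closest pair: (-11, 26) and (-3, 18) with distance 11.3137

The closest pair is (-11, 26) and (-3, 18) with Euclidean distance 11.3137. For 7 points, brute-force pairwise comparison is shown above. For large n, the divide-and-conquer algorithm (sort by x, recurse on halves, check the dividing strip) achieves O(n log n).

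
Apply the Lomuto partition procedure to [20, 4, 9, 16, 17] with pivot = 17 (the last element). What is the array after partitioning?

Lomuto partition with pivot = 17:

Initial array: [20, 4, 9, 16, 17]

arr[0]=20 > 17: no swap
arr[1]=4 <= 17: swap with position 0, array becomes [4, 20, 9, 16, 17]
arr[2]=9 <= 17: swap with position 1, array becomes [4, 9, 20, 16, 17]
arr[3]=16 <= 17: swap with position 2, array becomes [4, 9, 16, 20, 17]

Place pivot at position 3: [4, 9, 16, 17, 20]
Pivot position: 3

After partitioning with pivot 17, the array becomes [4, 9, 16, 17, 20]. The pivot is placed at index 3. All elements to the left of the pivot are <= 17, and all elements to the right are > 17.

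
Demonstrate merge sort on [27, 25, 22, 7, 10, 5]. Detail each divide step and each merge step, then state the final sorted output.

Merge sort trace:

Split: [27, 25, 22, 7, 10, 5] -> [27, 25, 22] and [7, 10, 5]
  Split: [27, 25, 22] -> [27] and [25, 22]
    Split: [25, 22] -> [25] and [22]
    Merge: [25] + [22] -> [22, 25]
  Merge: [27] + [22, 25] -> [22, 25, 27]
  Split: [7, 10, 5] -> [7] and [10, 5]
    Split: [10, 5] -> [10] and [5]
    Merge: [10] + [5] -> [5, 10]
  Merge: [7] + [5, 10] -> [5, 7, 10]
Merge: [22, 25, 27] + [5, 7, 10] -> [5, 7, 10, 22, 25, 27]

Final sorted array: [5, 7, 10, 22, 25, 27]

The merge sort proceeds by recursively splitting the array and merging sorted halves.
After all merges, the sorted array is [5, 7, 10, 22, 25, 27].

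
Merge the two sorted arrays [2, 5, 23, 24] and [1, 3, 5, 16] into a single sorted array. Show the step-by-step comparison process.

Merging process:

Compare 2 vs 1: take 1 from right. Merged: [1]
Compare 2 vs 3: take 2 from left. Merged: [1, 2]
Compare 5 vs 3: take 3 from right. Merged: [1, 2, 3]
Compare 5 vs 5: take 5 from left. Merged: [1, 2, 3, 5]
Compare 23 vs 5: take 5 from right. Merged: [1, 2, 3, 5, 5]
Compare 23 vs 16: take 16 from right. Merged: [1, 2, 3, 5, 5, 16]
Append remaining from left: [23, 24]. Merged: [1, 2, 3, 5, 5, 16, 23, 24]

Final merged array: [1, 2, 3, 5, 5, 16, 23, 24]
Total comparisons: 6

The merged array is [1, 2, 3, 5, 5, 16, 23, 24], requiring 6 comparisons. The merge step runs in O(n) time where n is the total number of elements.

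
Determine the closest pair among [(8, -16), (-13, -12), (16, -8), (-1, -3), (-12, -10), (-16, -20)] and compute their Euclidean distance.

Computing all pairwise distances among 6 points:

d((8, -16), (-13, -12)) = 21.3776
d((8, -16), (16, -8)) = 11.3137
d((8, -16), (-1, -3)) = 15.8114
d((8, -16), (-12, -10)) = 20.8806
d((8, -16), (-16, -20)) = 24.3311
d((-13, -12), (16, -8)) = 29.2746
d((-13, -12), (-1, -3)) = 15.0
d((-13, -12), (-12, -10)) = 2.2361 <-- minimum
d((-13, -12), (-16, -20)) = 8.544
d((16, -8), (-1, -3)) = 17.72
d((16, -8), (-12, -10)) = 28.0713
d((16, -8), (-16, -20)) = 34.176
d((-1, -3), (-12, -10)) = 13.0384
d((-1, -3), (-16, -20)) = 22.6716
d((-12, -10), (-16, -20)) = 10.7703

Closest pair: (-13, -12) and (-12, -10) with distance 2.2361

The closest pair is (-13, -12) and (-12, -10) with Euclidean distance 2.2361. For 6 points, brute-force pairwise comparison is shown above. For large n, the divide-and-conquer algorithm (sort by x, recurse on halves, check the dividing strip) achieves O(n log n).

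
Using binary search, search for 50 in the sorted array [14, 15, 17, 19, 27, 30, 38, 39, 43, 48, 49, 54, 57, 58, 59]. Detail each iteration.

Binary search for 50 in [14, 15, 17, 19, 27, 30, 38, 39, 43, 48, 49, 54, 57, 58, 59]:

lo=0, hi=14, mid=7, arr[mid]=39 -> 39 < 50, search right half
lo=8, hi=14, mid=11, arr[mid]=54 -> 54 > 50, search left half
lo=8, hi=10, mid=9, arr[mid]=48 -> 48 < 50, search right half
lo=10, hi=10, mid=10, arr[mid]=49 -> 49 < 50, search right half
lo=11 > hi=10, target 50 not found

Binary search determines that 50 is not in the array after 4 comparisons. The search space was exhausted without finding the target.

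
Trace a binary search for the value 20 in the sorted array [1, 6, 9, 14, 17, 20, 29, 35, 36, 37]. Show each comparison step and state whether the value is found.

Binary search for 20 in [1, 6, 9, 14, 17, 20, 29, 35, 36, 37]:

lo=0, hi=9, mid=4, arr[mid]=17 -> 17 < 20, search right half
lo=5, hi=9, mid=7, arr[mid]=35 -> 35 > 20, search left half
lo=5, hi=6, mid=5, arr[mid]=20 -> Found target at index 5!

Binary search finds 20 at index 5 after 3 comparisons. The search repeatedly halves the search space by comparing with the middle element.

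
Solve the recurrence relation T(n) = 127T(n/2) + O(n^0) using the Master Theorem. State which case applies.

Master Theorem for T(n) = 127T(n/2) + O(n^0):

a = 127, b = 2, c = 0
log_b(a) = log_2(127) = 6.9887

Case 1: c = 0 < log_2(127) = 6.9887
T(n) = O(n^(log_2 127))

For T(n) = 127T(n/2) + O(n^0): log_2(127) = 6.9887. This is Case 1 of the Master Theorem (c < log_b(a), work dominated by leaves), giving O(n^(log_2 127)).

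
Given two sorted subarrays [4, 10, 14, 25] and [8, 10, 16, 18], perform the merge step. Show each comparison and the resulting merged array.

Merging process:

Compare 4 vs 8: take 4 from left. Merged: [4]
Compare 10 vs 8: take 8 from right. Merged: [4, 8]
Compare 10 vs 10: take 10 from left. Merged: [4, 8, 10]
Compare 14 vs 10: take 10 from right. Merged: [4, 8, 10, 10]
Compare 14 vs 16: take 14 from left. Merged: [4, 8, 10, 10, 14]
Compare 25 vs 16: take 16 from right. Merged: [4, 8, 10, 10, 14, 16]
Compare 25 vs 18: take 18 from right. Merged: [4, 8, 10, 10, 14, 16, 18]
Append remaining from left: [25]. Merged: [4, 8, 10, 10, 14, 16, 18, 25]

Final merged array: [4, 8, 10, 10, 14, 16, 18, 25]
Total comparisons: 7

The merged array is [4, 8, 10, 10, 14, 16, 18, 25], requiring 7 comparisons. The merge step runs in O(n) time where n is the total number of elements.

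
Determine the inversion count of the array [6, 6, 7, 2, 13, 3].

Finding inversions in [6, 6, 7, 2, 13, 3]:

(0, 3): arr[0]=6 > arr[3]=2
(0, 5): arr[0]=6 > arr[5]=3
(1, 3): arr[1]=6 > arr[3]=2
(1, 5): arr[1]=6 > arr[5]=3
(2, 3): arr[2]=7 > arr[3]=2
(2, 5): arr[2]=7 > arr[5]=3
(4, 5): arr[4]=13 > arr[5]=3

Total inversions: 7

The array has 7 inversion(s): (0,3), (0,5), (1,3), (1,5), (2,3), (2,5), (4,5). Each pair (i,j) satisfies i < j and arr[i] > arr[j].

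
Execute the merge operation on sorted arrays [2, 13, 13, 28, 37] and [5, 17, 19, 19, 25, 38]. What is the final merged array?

Merging process:

Compare 2 vs 5: take 2 from left. Merged: [2]
Compare 13 vs 5: take 5 from right. Merged: [2, 5]
Compare 13 vs 17: take 13 from left. Merged: [2, 5, 13]
Compare 13 vs 17: take 13 from left. Merged: [2, 5, 13, 13]
Compare 28 vs 17: take 17 from right. Merged: [2, 5, 13, 13, 17]
Compare 28 vs 19: take 19 from right. Merged: [2, 5, 13, 13, 17, 19]
Compare 28 vs 19: take 19 from right. Merged: [2, 5, 13, 13, 17, 19, 19]
Compare 28 vs 25: take 25 from right. Merged: [2, 5, 13, 13, 17, 19, 19, 25]
Compare 28 vs 38: take 28 from left. Merged: [2, 5, 13, 13, 17, 19, 19, 25, 28]
Compare 37 vs 38: take 37 from left. Merged: [2, 5, 13, 13, 17, 19, 19, 25, 28, 37]
Append remaining from right: [38]. Merged: [2, 5, 13, 13, 17, 19, 19, 25, 28, 37, 38]

Final merged array: [2, 5, 13, 13, 17, 19, 19, 25, 28, 37, 38]
Total comparisons: 10

The merged array is [2, 5, 13, 13, 17, 19, 19, 25, 28, 37, 38], requiring 10 comparisons. The merge step runs in O(n) time where n is the total number of elements.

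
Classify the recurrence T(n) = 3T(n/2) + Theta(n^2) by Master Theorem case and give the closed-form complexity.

Master Theorem for T(n) = 3T(n/2) + O(n^2):

a = 3, b = 2, c = 2
log_b(a) = log_2(3) = 1.5850

Case 3: c = 2 > log_2(3) = 1.5850
T(n) = O(n^2) = O(n^2)

For T(n) = 3T(n/2) + O(n^2): log_2(3) = 1.5850. This is Case 3 of the Master Theorem (c > log_b(a), work dominated by root), giving O(n^2).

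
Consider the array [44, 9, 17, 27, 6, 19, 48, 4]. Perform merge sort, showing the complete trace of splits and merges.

Merge sort trace:

Split: [44, 9, 17, 27, 6, 19, 48, 4] -> [44, 9, 17, 27] and [6, 19, 48, 4]
  Split: [44, 9, 17, 27] -> [44, 9] and [17, 27]
    Split: [44, 9] -> [44] and [9]
    Merge: [44] + [9] -> [9, 44]
    Split: [17, 27] -> [17] and [27]
    Merge: [17] + [27] -> [17, 27]
  Merge: [9, 44] + [17, 27] -> [9, 17, 27, 44]
  Split: [6, 19, 48, 4] -> [6, 19] and [48, 4]
    Split: [6, 19] -> [6] and [19]
    Merge: [6] + [19] -> [6, 19]
    Split: [48, 4] -> [48] and [4]
    Merge: [48] + [4] -> [4, 48]
  Merge: [6, 19] + [4, 48] -> [4, 6, 19, 48]
Merge: [9, 17, 27, 44] + [4, 6, 19, 48] -> [4, 6, 9, 17, 19, 27, 44, 48]

Final sorted array: [4, 6, 9, 17, 19, 27, 44, 48]

The merge sort proceeds by recursively splitting the array and merging sorted halves.
After all merges, the sorted array is [4, 6, 9, 17, 19, 27, 44, 48].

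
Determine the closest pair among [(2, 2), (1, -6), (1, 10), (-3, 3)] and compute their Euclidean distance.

Computing all pairwise distances among 4 points:

d((2, 2), (1, -6)) = 8.0623
d((2, 2), (1, 10)) = 8.0623
d((2, 2), (-3, 3)) = 5.099 <-- minimum
d((1, -6), (1, 10)) = 16.0
d((1, -6), (-3, 3)) = 9.8489
d((1, 10), (-3, 3)) = 8.0623

Closest pair: (2, 2) and (-3, 3) with distance 5.099

The closest pair is (2, 2) and (-3, 3) with Euclidean distance 5.099. For 4 points, brute-force pairwise comparison is shown above. For large n, the divide-and-conquer algorithm (sort by x, recurse on halves, check the dividing strip) achieves O(n log n).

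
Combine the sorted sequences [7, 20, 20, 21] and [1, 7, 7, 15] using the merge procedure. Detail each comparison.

Merging process:

Compare 7 vs 1: take 1 from right. Merged: [1]
Compare 7 vs 7: take 7 from left. Merged: [1, 7]
Compare 20 vs 7: take 7 from right. Merged: [1, 7, 7]
Compare 20 vs 7: take 7 from right. Merged: [1, 7, 7, 7]
Compare 20 vs 15: take 15 from right. Merged: [1, 7, 7, 7, 15]
Append remaining from left: [20, 20, 21]. Merged: [1, 7, 7, 7, 15, 20, 20, 21]

Final merged array: [1, 7, 7, 7, 15, 20, 20, 21]
Total comparisons: 5

The merged array is [1, 7, 7, 7, 15, 20, 20, 21], requiring 5 comparisons. The merge step runs in O(n) time where n is the total number of elements.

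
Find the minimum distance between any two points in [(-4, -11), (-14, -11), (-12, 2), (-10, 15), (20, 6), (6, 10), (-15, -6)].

Computing all pairwise distances among 7 points:

d((-4, -11), (-14, -11)) = 10.0
d((-4, -11), (-12, 2)) = 15.2643
d((-4, -11), (-10, 15)) = 26.6833
d((-4, -11), (20, 6)) = 29.4109
d((-4, -11), (6, 10)) = 23.2594
d((-4, -11), (-15, -6)) = 12.083
d((-14, -11), (-12, 2)) = 13.1529
d((-14, -11), (-10, 15)) = 26.3059
d((-14, -11), (20, 6)) = 38.0132
d((-14, -11), (6, 10)) = 29.0
d((-14, -11), (-15, -6)) = 5.099 <-- minimum
d((-12, 2), (-10, 15)) = 13.1529
d((-12, 2), (20, 6)) = 32.249
d((-12, 2), (6, 10)) = 19.6977
d((-12, 2), (-15, -6)) = 8.544
d((-10, 15), (20, 6)) = 31.3209
d((-10, 15), (6, 10)) = 16.7631
d((-10, 15), (-15, -6)) = 21.587
d((20, 6), (6, 10)) = 14.5602
d((20, 6), (-15, -6)) = 37.0
d((6, 10), (-15, -6)) = 26.4008

Closest pair: (-14, -11) and (-15, -6) with distance 5.099

The closest pair is (-14, -11) and (-15, -6) with Euclidean distance 5.099. For 7 points, brute-force pairwise comparison is shown above. For large n, the divide-and-conquer algorithm (sort by x, recurse on halves, check the dividing strip) achieves O(n log n).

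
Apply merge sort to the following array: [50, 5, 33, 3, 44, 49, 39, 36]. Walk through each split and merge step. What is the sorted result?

Merge sort trace:

Split: [50, 5, 33, 3, 44, 49, 39, 36] -> [50, 5, 33, 3] and [44, 49, 39, 36]
  Split: [50, 5, 33, 3] -> [50, 5] and [33, 3]
    Split: [50, 5] -> [50] and [5]
    Merge: [50] + [5] -> [5, 50]
    Split: [33, 3] -> [33] and [3]
    Merge: [33] + [3] -> [3, 33]
  Merge: [5, 50] + [3, 33] -> [3, 5, 33, 50]
  Split: [44, 49, 39, 36] -> [44, 49] and [39, 36]
    Split: [44, 49] -> [44] and [49]
    Merge: [44] + [49] -> [44, 49]
    Split: [39, 36] -> [39] and [36]
    Merge: [39] + [36] -> [36, 39]
  Merge: [44, 49] + [36, 39] -> [36, 39, 44, 49]
Merge: [3, 5, 33, 50] + [36, 39, 44, 49] -> [3, 5, 33, 36, 39, 44, 49, 50]

Final sorted array: [3, 5, 33, 36, 39, 44, 49, 50]

The merge sort proceeds by recursively splitting the array and merging sorted halves.
After all merges, the sorted array is [3, 5, 33, 36, 39, 44, 49, 50].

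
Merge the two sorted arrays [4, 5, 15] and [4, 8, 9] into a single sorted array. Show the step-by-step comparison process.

Merging process:

Compare 4 vs 4: take 4 from left. Merged: [4]
Compare 5 vs 4: take 4 from right. Merged: [4, 4]
Compare 5 vs 8: take 5 from left. Merged: [4, 4, 5]
Compare 15 vs 8: take 8 from right. Merged: [4, 4, 5, 8]
Compare 15 vs 9: take 9 from right. Merged: [4, 4, 5, 8, 9]
Append remaining from left: [15]. Merged: [4, 4, 5, 8, 9, 15]

Final merged array: [4, 4, 5, 8, 9, 15]
Total comparisons: 5

The merged array is [4, 4, 5, 8, 9, 15], requiring 5 comparisons. The merge step runs in O(n) time where n is the total number of elements.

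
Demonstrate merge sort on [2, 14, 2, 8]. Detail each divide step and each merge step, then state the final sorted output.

Merge sort trace:

Split: [2, 14, 2, 8] -> [2, 14] and [2, 8]
  Split: [2, 14] -> [2] and [14]
  Merge: [2] + [14] -> [2, 14]
  Split: [2, 8] -> [2] and [8]
  Merge: [2] + [8] -> [2, 8]
Merge: [2, 14] + [2, 8] -> [2, 2, 8, 14]

Final sorted array: [2, 2, 8, 14]

The merge sort proceeds by recursively splitting the array and merging sorted halves.
After all merges, the sorted array is [2, 2, 8, 14].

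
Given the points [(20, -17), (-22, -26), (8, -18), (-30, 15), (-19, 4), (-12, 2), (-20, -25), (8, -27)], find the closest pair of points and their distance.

Computing all pairwise distances among 8 points:

d((20, -17), (-22, -26)) = 42.9535
d((20, -17), (8, -18)) = 12.0416
d((20, -17), (-30, 15)) = 59.3633
d((20, -17), (-19, 4)) = 44.2945
d((20, -17), (-12, 2)) = 37.2156
d((20, -17), (-20, -25)) = 40.7922
d((20, -17), (8, -27)) = 15.6205
d((-22, -26), (8, -18)) = 31.0483
d((-22, -26), (-30, 15)) = 41.7732
d((-22, -26), (-19, 4)) = 30.1496
d((-22, -26), (-12, 2)) = 29.7321
d((-22, -26), (-20, -25)) = 2.2361 <-- minimum
d((-22, -26), (8, -27)) = 30.0167
d((8, -18), (-30, 15)) = 50.3289
d((8, -18), (-19, 4)) = 34.8281
d((8, -18), (-12, 2)) = 28.2843
d((8, -18), (-20, -25)) = 28.8617
d((8, -18), (8, -27)) = 9.0
d((-30, 15), (-19, 4)) = 15.5563
d((-30, 15), (-12, 2)) = 22.2036
d((-30, 15), (-20, -25)) = 41.2311
d((-30, 15), (8, -27)) = 56.6392
d((-19, 4), (-12, 2)) = 7.2801
d((-19, 4), (-20, -25)) = 29.0172
d((-19, 4), (8, -27)) = 41.1096
d((-12, 2), (-20, -25)) = 28.1603
d((-12, 2), (8, -27)) = 35.2278
d((-20, -25), (8, -27)) = 28.0713

Closest pair: (-22, -26) and (-20, -25) with distance 2.2361

The closest pair is (-22, -26) and (-20, -25) with Euclidean distance 2.2361. For 8 points, brute-force pairwise comparison is shown above. For large n, the divide-and-conquer algorithm (sort by x, recurse on halves, check the dividing strip) achieves O(n log n).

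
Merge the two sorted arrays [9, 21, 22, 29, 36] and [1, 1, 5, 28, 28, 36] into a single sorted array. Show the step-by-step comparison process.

Merging process:

Compare 9 vs 1: take 1 from right. Merged: [1]
Compare 9 vs 1: take 1 from right. Merged: [1, 1]
Compare 9 vs 5: take 5 from right. Merged: [1, 1, 5]
Compare 9 vs 28: take 9 from left. Merged: [1, 1, 5, 9]
Compare 21 vs 28: take 21 from left. Merged: [1, 1, 5, 9, 21]
Compare 22 vs 28: take 22 from left. Merged: [1, 1, 5, 9, 21, 22]
Compare 29 vs 28: take 28 from right. Merged: [1, 1, 5, 9, 21, 22, 28]
Compare 29 vs 28: take 28 from right. Merged: [1, 1, 5, 9, 21, 22, 28, 28]
Compare 29 vs 36: take 29 from left. Merged: [1, 1, 5, 9, 21, 22, 28, 28, 29]
Compare 36 vs 36: take 36 from left. Merged: [1, 1, 5, 9, 21, 22, 28, 28, 29, 36]
Append remaining from right: [36]. Merged: [1, 1, 5, 9, 21, 22, 28, 28, 29, 36, 36]

Final merged array: [1, 1, 5, 9, 21, 22, 28, 28, 29, 36, 36]
Total comparisons: 10

The merged array is [1, 1, 5, 9, 21, 22, 28, 28, 29, 36, 36], requiring 10 comparisons. The merge step runs in O(n) time where n is the total number of elements.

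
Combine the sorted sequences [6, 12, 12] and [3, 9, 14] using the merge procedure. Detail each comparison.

Merging process:

Compare 6 vs 3: take 3 from right. Merged: [3]
Compare 6 vs 9: take 6 from left. Merged: [3, 6]
Compare 12 vs 9: take 9 from right. Merged: [3, 6, 9]
Compare 12 vs 14: take 12 from left. Merged: [3, 6, 9, 12]
Compare 12 vs 14: take 12 from left. Merged: [3, 6, 9, 12, 12]
Append remaining from right: [14]. Merged: [3, 6, 9, 12, 12, 14]

Final merged array: [3, 6, 9, 12, 12, 14]
Total comparisons: 5

The merged array is [3, 6, 9, 12, 12, 14], requiring 5 comparisons. The merge step runs in O(n) time where n is the total number of elements.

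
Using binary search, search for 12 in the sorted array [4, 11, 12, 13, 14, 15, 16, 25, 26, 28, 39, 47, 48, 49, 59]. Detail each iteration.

Binary search for 12 in [4, 11, 12, 13, 14, 15, 16, 25, 26, 28, 39, 47, 48, 49, 59]:

lo=0, hi=14, mid=7, arr[mid]=25 -> 25 > 12, search left half
lo=0, hi=6, mid=3, arr[mid]=13 -> 13 > 12, search left half
lo=0, hi=2, mid=1, arr[mid]=11 -> 11 < 12, search right half
lo=2, hi=2, mid=2, arr[mid]=12 -> Found target at index 2!

Binary search finds 12 at index 2 after 4 comparisons. The search repeatedly halves the search space by comparing with the middle element.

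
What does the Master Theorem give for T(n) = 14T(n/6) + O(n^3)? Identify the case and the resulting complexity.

Master Theorem for T(n) = 14T(n/6) + O(n^3):

a = 14, b = 6, c = 3
log_b(a) = log_6(14) = 1.4729

Case 3: c = 3 > log_6(14) = 1.4729
T(n) = O(n^3) = O(n^3)

For T(n) = 14T(n/6) + O(n^3): log_6(14) = 1.4729. This is Case 3 of the Master Theorem (c > log_b(a), work dominated by root), giving O(n^3).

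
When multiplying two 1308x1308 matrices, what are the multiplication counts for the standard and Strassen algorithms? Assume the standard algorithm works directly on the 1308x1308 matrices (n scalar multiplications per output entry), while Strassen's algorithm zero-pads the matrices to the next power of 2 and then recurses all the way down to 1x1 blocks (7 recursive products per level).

Matrix multiplication for 1308x1308 matrices:

Strassen's algorithm requires power-of-2 dimensions. Pad 1308x1308 to 2048x2048 (next power of 2).

Standard algorithm: 1308^3 = 2237810112 multiplications
Strassen's algorithm: 7^(log2(2048)) = 7^11 = 1977326743 multiplications
Savings: 2237810112 - 1977326743 = 260483369 multiplications

Standard: 2237810112 multiplications (1308^3). Strassen: 1977326743 multiplications (7^11, after padding to 2048x2048). Strassen reduces 8 recursive multiplications to 7 at each level.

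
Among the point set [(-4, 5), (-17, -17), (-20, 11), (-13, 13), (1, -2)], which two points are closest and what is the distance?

Computing all pairwise distances among 5 points:

d((-4, 5), (-17, -17)) = 25.5539
d((-4, 5), (-20, 11)) = 17.088
d((-4, 5), (-13, 13)) = 12.0416
d((-4, 5), (1, -2)) = 8.6023
d((-17, -17), (-20, 11)) = 28.1603
d((-17, -17), (-13, 13)) = 30.2655
d((-17, -17), (1, -2)) = 23.4307
d((-20, 11), (-13, 13)) = 7.2801 <-- minimum
d((-20, 11), (1, -2)) = 24.6982
d((-13, 13), (1, -2)) = 20.5183

Closest pair: (-20, 11) and (-13, 13) with distance 7.2801

The closest pair is (-20, 11) and (-13, 13) with Euclidean distance 7.2801. For 5 points, brute-force pairwise comparison is shown above. For large n, the divide-and-conquer algorithm (sort by x, recurse on halves, check the dividing strip) achieves O(n log n).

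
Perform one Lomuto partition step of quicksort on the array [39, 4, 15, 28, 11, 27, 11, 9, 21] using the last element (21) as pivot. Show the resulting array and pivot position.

Lomuto partition with pivot = 21:

Initial array: [39, 4, 15, 28, 11, 27, 11, 9, 21]

arr[0]=39 > 21: no swap
arr[1]=4 <= 21: swap with position 0, array becomes [4, 39, 15, 28, 11, 27, 11, 9, 21]
arr[2]=15 <= 21: swap with position 1, array becomes [4, 15, 39, 28, 11, 27, 11, 9, 21]
arr[3]=28 > 21: no swap
arr[4]=11 <= 21: swap with position 2, array becomes [4, 15, 11, 28, 39, 27, 11, 9, 21]
arr[5]=27 > 21: no swap
arr[6]=11 <= 21: swap with position 3, array becomes [4, 15, 11, 11, 39, 27, 28, 9, 21]
arr[7]=9 <= 21: swap with position 4, array becomes [4, 15, 11, 11, 9, 27, 28, 39, 21]

Place pivot at position 5: [4, 15, 11, 11, 9, 21, 28, 39, 27]
Pivot position: 5

After partitioning with pivot 21, the array becomes [4, 15, 11, 11, 9, 21, 28, 39, 27]. The pivot is placed at index 5. All elements to the left of the pivot are <= 21, and all elements to the right are > 21.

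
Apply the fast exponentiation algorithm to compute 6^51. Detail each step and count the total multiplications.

Computing 6^51 by squaring (build up from 6^1; each line after the first costs one multiplication):

6^1 = 6
6^2 = (6^1)^2 = 6^2 = 36
6^3 = 6 * 6^2 = 6 * 36 = 216
6^6 = (6^3)^2 = 216^2 = 46656
6^12 = (6^6)^2 = 46656^2 = 2176782336
6^24 = (6^12)^2 = 2176782336^2 = 4738381338321616896
6^25 = 6 * 6^24 = 6 * 4738381338321616896 = 28430288029929701376
6^50 = (6^25)^2 = 28430288029929701376^2 = 808281277464764060643139600456536293376
6^51 = 6 * 6^50 = 6 * 808281277464764060643139600456536293376 = 4849687664788584363858837602739217760256

Result: 4849687664788584363858837602739217760256
Multiplications needed: 8 (8 lines after 6^1)

6^51 = 4849687664788584363858837602739217760256. Using exponentiation by squaring, this requires 8 multiplications. The key idea: if the exponent is even, square the half-power; if odd, multiply by the base once.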